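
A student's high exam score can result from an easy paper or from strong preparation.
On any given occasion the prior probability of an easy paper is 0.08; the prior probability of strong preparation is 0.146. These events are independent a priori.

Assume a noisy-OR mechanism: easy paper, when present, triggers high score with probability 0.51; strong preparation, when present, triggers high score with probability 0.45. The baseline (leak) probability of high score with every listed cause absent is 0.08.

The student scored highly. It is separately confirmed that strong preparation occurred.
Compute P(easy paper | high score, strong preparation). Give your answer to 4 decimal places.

Under noisy-OR, P(high score | causes) = 1 − (1−0.08)·∏(1−qᵢ) over the active causes.
P(high score | strong preparation) = 0.494·0.92 + 0.75206·0.08 = 0.454480 + 0.060165 = 0.514645
The easy paper-present share is 0.75206·0.08 = 0.060165.
Hence the posterior is 0.060165/0.514645 ≈ 0.1169.

P(easy paper | high score, strong preparation) ≈ 0.1169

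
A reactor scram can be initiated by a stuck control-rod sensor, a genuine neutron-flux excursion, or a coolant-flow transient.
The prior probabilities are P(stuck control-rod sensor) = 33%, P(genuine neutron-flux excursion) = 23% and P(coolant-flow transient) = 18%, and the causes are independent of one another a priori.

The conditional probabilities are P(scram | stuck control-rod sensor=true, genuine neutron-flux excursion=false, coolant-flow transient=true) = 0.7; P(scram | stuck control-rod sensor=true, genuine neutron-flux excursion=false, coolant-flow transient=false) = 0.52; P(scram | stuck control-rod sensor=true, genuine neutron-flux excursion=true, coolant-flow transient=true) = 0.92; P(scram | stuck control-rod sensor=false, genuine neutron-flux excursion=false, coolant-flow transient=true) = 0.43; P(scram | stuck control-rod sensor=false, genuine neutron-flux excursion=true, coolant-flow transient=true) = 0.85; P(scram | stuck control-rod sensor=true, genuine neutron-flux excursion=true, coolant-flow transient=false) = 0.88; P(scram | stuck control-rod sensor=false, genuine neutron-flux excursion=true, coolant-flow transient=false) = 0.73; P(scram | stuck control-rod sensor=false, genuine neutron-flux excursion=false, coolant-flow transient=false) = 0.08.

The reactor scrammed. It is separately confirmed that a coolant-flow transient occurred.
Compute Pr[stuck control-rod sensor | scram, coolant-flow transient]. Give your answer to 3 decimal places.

Pr[stuck control-rod sensor | scram, coolant-flow transient] ≈ 0.412

Numerator (weight on configurations with stuck control-rod sensor): 0.177870 + 0.069828 = 0.247698
The normalizing constant is 0.43×0.67×0.77 + 0.85×0.67×0.23 + 0.7×0.33×0.77 + 0.92×0.33×0.23 = 0.600520
P(stuck control-rod sensor | scram, coolant-flow transient) = 0.247698/0.600520 ≈ 0.412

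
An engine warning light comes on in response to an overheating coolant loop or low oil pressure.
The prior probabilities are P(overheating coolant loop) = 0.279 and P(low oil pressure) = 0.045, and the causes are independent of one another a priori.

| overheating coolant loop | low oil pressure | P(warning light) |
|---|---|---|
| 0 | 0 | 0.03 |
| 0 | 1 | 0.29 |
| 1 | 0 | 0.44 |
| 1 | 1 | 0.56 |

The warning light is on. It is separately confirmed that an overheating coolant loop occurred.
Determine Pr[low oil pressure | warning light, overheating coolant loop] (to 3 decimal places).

Pr[low oil pressure | warning light, overheating coolant loop] ≈ 0.057

Enumerate both values of low oil pressure and weight by the priors:
  P(warning light | overheating coolant loop) = 0.44·0.955 + 0.56·0.045
        = 0.420200 + 0.025200 = 0.445400
The terms with low oil pressure present sum to 0.025200, so
  P(low oil pressure | warning light, overheating coolant loop) = 0.025200 / 0.445400 ≈ 0.057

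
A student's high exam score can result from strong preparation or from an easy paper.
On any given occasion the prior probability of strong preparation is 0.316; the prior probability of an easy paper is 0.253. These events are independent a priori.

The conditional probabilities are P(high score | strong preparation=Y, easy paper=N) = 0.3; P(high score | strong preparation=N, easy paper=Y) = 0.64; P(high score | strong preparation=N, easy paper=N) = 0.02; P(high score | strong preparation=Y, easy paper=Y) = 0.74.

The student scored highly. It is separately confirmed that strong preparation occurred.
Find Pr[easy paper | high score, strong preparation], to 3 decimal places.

Pr[easy paper | high score, strong preparation] ≈ 0.455

P(high score | strong preparation) = 0.3·0.747 + 0.74·0.253 = 0.224100 + 0.187220 = 0.411320
Of this, 0.187220 comes from 0.74·0.253 (the easy paper=true cases).
Hence the posterior is 0.187220/0.411320 ≈ 0.455.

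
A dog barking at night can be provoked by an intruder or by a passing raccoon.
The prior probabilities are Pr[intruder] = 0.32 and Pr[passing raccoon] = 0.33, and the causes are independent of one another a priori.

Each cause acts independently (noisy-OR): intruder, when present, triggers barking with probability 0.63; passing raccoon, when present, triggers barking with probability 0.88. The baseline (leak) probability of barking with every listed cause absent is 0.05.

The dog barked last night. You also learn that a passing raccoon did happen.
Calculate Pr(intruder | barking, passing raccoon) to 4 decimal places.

Under noisy-OR, P(barking | causes) = 1 − (1−0.05)·∏(1−qᵢ) over the active causes.
For the numerator, keep only intruder=true terms: 0.95782×0.32 = 0.306502
Normalizer over all consistent configurations: 0.886×0.68 + 0.95782×0.32 = 0.908982
Posterior = 0.306502 / 0.908982 ≈ 0.3372

Pr(intruder | barking, passing raccoon) ≈ 0.3372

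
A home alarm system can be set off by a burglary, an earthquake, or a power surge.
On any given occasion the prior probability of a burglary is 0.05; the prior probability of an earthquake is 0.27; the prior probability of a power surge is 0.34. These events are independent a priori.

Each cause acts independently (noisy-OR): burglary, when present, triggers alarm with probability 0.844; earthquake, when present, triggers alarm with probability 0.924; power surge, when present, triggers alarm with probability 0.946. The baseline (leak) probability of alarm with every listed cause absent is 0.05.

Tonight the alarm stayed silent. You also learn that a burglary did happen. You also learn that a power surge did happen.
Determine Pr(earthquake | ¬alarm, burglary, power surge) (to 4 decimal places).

Pr(earthquake | ¬alarm, burglary, power surge) ≈ 0.0273

Under noisy-OR, P(alarm | causes) = 1 − (1−0.05)·∏(1−qᵢ) over the active causes.
Sum P(¬alarm|·) weighted by the priors over both values of earthquake:
  P(¬alarm | burglary, power surge) = 0.008003·0.73 + 0.000608·0.27
        = 0.005842 + 0.000164 = 0.006006
The terms with earthquake present sum to 0.000164, so
  P(earthquake | ¬alarm, burglary, power surge) = 0.000164 / 0.006006 ≈ 0.0273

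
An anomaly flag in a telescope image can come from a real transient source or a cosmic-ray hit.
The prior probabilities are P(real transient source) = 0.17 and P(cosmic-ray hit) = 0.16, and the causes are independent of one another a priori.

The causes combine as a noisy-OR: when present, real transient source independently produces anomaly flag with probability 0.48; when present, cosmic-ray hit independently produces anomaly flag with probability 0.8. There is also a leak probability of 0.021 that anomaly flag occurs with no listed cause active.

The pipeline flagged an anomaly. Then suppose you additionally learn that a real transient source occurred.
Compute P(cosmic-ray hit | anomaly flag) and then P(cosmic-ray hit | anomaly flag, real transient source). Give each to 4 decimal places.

Under noisy-OR, P(anomaly flag | causes) = 1 − (1−0.021)·∏(1−qᵢ) over the active causes.
For the numerator, keep only cosmic-ray hit=true terms: 0.106798 + 0.024431 = 0.131229
The normalizing constant is 0.021·0.83·0.84 + 0.8042·0.83·0.16 + 0.49092·0.17·0.84 + 0.898184·0.17·0.16 = 0.215973
Posterior = 0.131229 / 0.215973 ≈ 0.6076

Now condition on the additional information:
P(anomaly flag | real transient source) = 0.49092×0.84 + 0.898184×0.16 = 0.412373 + 0.143709 = 0.556082
Of this, 0.143709 comes from 0.898184×0.16 (the cosmic-ray hit=true cases).
So P(cosmic-ray hit | anomaly flag, real transient source) = 0.143709/0.556082 ≈ 0.2584.

P(cosmic-ray hit | anomaly flag) ≈ 0.6076; P(cosmic-ray hit | anomaly flag, real transient source) ≈ 0.2584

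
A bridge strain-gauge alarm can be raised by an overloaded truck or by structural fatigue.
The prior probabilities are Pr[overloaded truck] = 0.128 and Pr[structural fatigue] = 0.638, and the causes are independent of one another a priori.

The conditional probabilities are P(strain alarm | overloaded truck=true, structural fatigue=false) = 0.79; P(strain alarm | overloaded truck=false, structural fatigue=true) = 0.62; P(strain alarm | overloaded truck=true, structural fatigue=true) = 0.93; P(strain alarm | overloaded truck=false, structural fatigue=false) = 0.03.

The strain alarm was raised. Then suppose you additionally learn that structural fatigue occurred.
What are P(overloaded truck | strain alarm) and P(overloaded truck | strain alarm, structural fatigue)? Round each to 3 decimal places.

P(overloaded truck | strain alarm) ≈ 0.241; P(overloaded truck | strain alarm, structural fatigue) ≈ 0.180

Sum P(strain alarm|·) weighted by the priors over the 4 (overloaded truck, structural fatigue) configurations:
  P(strain alarm) = 0.03*0.872*0.362 + 0.62*0.872*0.638 + 0.79*0.128*0.362 + 0.93*0.128*0.638
        = 0.009470 + 0.344928 + 0.036605 + 0.075948 = 0.466951
Keeping only the overloaded truck-present terms gives 0.112553, so
  P(overloaded truck | strain alarm) = 0.112553 / 0.466951 ≈ 0.241

With the extra evidence:
P(strain alarm | structural fatigue) = 0.62*0.872 + 0.93*0.128 = 0.540640 + 0.119040 = 0.659680
The overloaded truck-present share is 0.93*0.128 = 0.119040.
Hence the posterior is 0.119040/0.659680 ≈ 0.180.
The drop from 0.241 to 0.180 is the explaining-away (discounting) effect.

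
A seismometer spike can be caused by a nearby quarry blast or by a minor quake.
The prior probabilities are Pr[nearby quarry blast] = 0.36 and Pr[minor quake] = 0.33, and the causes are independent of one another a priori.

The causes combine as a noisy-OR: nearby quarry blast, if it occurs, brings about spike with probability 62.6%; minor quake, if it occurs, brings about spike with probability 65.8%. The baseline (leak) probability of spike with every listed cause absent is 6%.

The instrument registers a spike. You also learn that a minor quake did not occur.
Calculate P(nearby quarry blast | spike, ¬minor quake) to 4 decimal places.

Under noisy-OR, P(spike | causes) = 1 − (1−0.06)·∏(1−qᵢ) over the active causes.
Weight on nearby quarry blast=true, given the evidence: 0.64844*0.36 = 0.233438
Denominator P(spike | ¬minor quake): 0.06*0.64 + 0.64844*0.36 = 0.271838
Posterior = 0.233438 / 0.271838 ≈ 0.8587

P(nearby quarry blast | spike, ¬minor quake) ≈ 0.8587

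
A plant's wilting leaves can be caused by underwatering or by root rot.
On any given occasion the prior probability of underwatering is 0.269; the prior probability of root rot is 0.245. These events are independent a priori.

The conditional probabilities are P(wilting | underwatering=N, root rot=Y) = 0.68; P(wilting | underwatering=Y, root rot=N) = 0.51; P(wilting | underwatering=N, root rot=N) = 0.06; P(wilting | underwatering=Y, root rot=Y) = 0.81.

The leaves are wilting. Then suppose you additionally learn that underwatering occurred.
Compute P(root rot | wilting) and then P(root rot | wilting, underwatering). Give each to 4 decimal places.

Weight on root rot=true, given the evidence: 0.121785 + 0.053383 = 0.175168
The normalizing constant is 0.06*0.731*0.755 + 0.68*0.731*0.245 + 0.51*0.269*0.755 + 0.81*0.269*0.245 = 0.311860
Posterior = 0.175168 / 0.311860 ≈ 0.5617

With the extra evidence:
P(wilting | underwatering) = 0.51*0.755 + 0.81*0.245 = 0.385050 + 0.198450 = 0.583500
Of this, 0.198450 comes from 0.81*0.245 (the root rot=true cases).
Hence the posterior is 0.198450/0.583500 ≈ 0.3401.
This is intercausal reasoning (explaining away): once underwatering accounts for the wilting, root rot becomes less likely.

P(root rot | wilting) ≈ 0.5617; P(root rot | wilting, underwatering) ≈ 0.3401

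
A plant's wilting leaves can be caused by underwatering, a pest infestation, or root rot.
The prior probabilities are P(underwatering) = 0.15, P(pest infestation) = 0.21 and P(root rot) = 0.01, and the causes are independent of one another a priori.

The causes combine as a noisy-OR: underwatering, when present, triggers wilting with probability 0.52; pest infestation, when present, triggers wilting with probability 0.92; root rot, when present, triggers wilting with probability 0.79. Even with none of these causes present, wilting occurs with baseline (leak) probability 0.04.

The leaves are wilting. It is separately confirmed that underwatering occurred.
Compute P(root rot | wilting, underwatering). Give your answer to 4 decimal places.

Under noisy-OR, P(wilting | causes) = 1 − (1−0.04)·∏(1−qᵢ) over the active causes.
Sum P(wilting|·) weighted by the priors over the 4 (pest infestation, root rot) configurations:
  P(wilting | underwatering) = 0.5392×0.79×0.99 + 0.903232×0.79×0.01 + 0.963136×0.21×0.99 + 0.992259×0.21×0.01
        = 0.421708 + 0.007136 + 0.200236 + 0.002084 = 0.631164
Keeping only the root rot-present terms gives 0.009220, so
  P(root rot | wilting, underwatering) = 0.009220 / 0.631164 ≈ 0.0146

P(root rot | wilting, underwatering) ≈ 0.0146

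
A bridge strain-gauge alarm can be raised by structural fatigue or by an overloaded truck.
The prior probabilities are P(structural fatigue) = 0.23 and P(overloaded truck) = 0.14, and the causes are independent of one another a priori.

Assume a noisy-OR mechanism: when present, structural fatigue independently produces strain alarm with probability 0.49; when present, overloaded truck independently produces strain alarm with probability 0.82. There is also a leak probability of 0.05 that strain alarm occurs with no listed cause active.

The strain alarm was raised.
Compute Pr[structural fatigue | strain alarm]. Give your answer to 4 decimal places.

Pr[structural fatigue | strain alarm] ≈ 0.5175

Under noisy-OR, P(strain alarm | causes) = 1 − (1−0.05)·∏(1−qᵢ) over the active causes.
P(strain alarm) = 0.05*0.77*0.86 + 0.829*0.77*0.14 + 0.5155*0.23*0.86 + 0.91279*0.23*0.14 = 0.033110 + 0.089366 + 0.101966 + 0.029392 = 0.253834
Restricting to configurations with structural fatigue present: 0.101966 + 0.029392 = 0.131358.
So P(structural fatigue | strain alarm) = 0.131358/0.253834 ≈ 0.5175.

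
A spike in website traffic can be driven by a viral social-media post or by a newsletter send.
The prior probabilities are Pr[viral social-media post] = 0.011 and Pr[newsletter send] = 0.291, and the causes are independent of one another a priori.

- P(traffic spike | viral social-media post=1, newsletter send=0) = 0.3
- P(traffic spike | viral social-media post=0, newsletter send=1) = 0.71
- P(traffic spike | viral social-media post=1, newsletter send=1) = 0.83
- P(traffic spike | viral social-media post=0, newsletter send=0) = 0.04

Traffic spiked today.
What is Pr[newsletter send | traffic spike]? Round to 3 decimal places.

Pr[newsletter send | traffic spike] ≈ 0.872

For the numerator, keep only newsletter send=true terms: 0.204337 + 0.002657 = 0.206994
Normalizer over all consistent configurations: 0.04*0.989*0.709 + 0.71*0.989*0.291 + 0.3*0.011*0.709 + 0.83*0.011*0.291 = 0.237382
P(newsletter send | traffic spike) = 0.206994/0.237382 ≈ 0.872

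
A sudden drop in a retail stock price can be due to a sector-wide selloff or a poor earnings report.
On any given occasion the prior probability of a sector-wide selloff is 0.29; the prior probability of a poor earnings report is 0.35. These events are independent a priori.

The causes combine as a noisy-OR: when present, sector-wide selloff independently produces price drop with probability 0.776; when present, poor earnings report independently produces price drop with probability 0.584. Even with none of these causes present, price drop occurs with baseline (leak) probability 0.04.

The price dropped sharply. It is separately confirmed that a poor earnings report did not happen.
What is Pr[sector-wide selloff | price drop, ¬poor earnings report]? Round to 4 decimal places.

Under noisy-OR, P(price drop | causes) = 1 − (1−0.04)·∏(1−qᵢ) over the active causes.
Weight on sector-wide selloff=true, given the evidence: 0.78496·0.29 = 0.227638
The normalizing constant is 0.04·0.71 + 0.78496·0.29 = 0.256038
Posterior = 0.227638 / 0.256038 ≈ 0.8891

Pr[sector-wide selloff | price drop, ¬poor earnings report] ≈ 0.8891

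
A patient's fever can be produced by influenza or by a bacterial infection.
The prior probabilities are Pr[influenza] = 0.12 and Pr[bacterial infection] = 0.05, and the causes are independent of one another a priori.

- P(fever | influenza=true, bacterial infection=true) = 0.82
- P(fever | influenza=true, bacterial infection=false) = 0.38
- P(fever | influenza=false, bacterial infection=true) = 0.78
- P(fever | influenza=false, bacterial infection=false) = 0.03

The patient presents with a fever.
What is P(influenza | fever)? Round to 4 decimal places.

Sum P(fever|·) weighted by the priors over the 4 (influenza, bacterial infection) configurations:
  P(fever) = 0.03·0.88·0.95 + 0.78·0.88·0.05 + 0.38·0.12·0.95 + 0.82·0.12·0.05
        = 0.025080 + 0.034320 + 0.043320 + 0.004920 = 0.107640
Keeping only the influenza-present terms gives 0.048240, so
  P(influenza | fever) = 0.048240 / 0.107640 ≈ 0.4482

P(influenza | fever) ≈ 0.4482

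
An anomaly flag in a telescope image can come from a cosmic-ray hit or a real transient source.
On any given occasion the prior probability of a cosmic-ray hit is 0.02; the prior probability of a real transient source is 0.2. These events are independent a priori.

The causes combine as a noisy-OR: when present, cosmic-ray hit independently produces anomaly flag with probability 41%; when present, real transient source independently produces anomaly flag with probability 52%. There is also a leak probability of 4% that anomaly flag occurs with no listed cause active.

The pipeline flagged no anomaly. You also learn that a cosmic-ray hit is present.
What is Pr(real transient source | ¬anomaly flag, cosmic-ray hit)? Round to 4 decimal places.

Under noisy-OR, P(anomaly flag | causes) = 1 − (1−0.04)·∏(1−qᵢ) over the active causes.
For the numerator, keep only real transient source=true terms: 0.271872*0.2 = 0.054374
The normalizing constant is 0.5664*0.8 + 0.271872*0.2 = 0.507494
P(real transient source | ¬anomaly flag, cosmic-ray hit) = 0.054374/0.507494 ≈ 0.1071

Pr(real transient source | ¬anomaly flag, cosmic-ray hit) ≈ 0.1071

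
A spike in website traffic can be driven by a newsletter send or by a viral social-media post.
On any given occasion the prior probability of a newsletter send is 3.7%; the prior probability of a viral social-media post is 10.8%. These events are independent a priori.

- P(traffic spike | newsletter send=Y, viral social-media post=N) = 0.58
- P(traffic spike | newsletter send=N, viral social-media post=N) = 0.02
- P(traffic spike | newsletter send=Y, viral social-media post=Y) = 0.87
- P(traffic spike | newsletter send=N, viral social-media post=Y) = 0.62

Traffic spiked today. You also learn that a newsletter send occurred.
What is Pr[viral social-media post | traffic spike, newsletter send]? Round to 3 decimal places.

P(traffic spike | newsletter send) = 0.58×0.892 + 0.87×0.108 = 0.517360 + 0.093960 = 0.611320
The viral social-media post-present share is 0.87×0.108 = 0.093960.
So P(viral social-media post | traffic spike, newsletter send) = 0.093960/0.611320 ≈ 0.154.

Pr[viral social-media post | traffic spike, newsletter send] ≈ 0.154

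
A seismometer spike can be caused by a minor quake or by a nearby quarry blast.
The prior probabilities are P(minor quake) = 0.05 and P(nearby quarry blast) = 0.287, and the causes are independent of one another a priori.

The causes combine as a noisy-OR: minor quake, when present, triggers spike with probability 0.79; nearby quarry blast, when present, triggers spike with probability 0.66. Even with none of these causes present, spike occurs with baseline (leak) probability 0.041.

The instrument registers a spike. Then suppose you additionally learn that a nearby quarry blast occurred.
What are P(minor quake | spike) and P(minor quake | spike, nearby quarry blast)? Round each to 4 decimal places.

P(minor quake | spike) ≈ 0.1651; P(minor quake | spike, nearby quarry blast) ≈ 0.0678

Under noisy-OR, P(spike | causes) = 1 − (1−0.041)·∏(1−qᵢ) over the active causes.
For the numerator, keep only minor quake=true terms: 0.028470 + 0.013367 = 0.041837
Denominator P(spike): 0.041*0.95*0.713 + 0.67394*0.95*0.287 + 0.79861*0.05*0.713 + 0.931527*0.05*0.287 = 0.253358
P(minor quake | spike) = 0.041837/0.253358 ≈ 0.1651

Now condition on the additional information:
For the numerator, keep only minor quake=true terms: 0.931527*0.05 = 0.046576
Denominator P(spike | nearby quarry blast): 0.67394*0.95 + 0.931527*0.05 = 0.686819
Posterior = 0.046576 / 0.686819 ≈ 0.0678
This is intercausal reasoning (explaining away): once nearby quarry blast accounts for the spike, minor quake becomes less likely.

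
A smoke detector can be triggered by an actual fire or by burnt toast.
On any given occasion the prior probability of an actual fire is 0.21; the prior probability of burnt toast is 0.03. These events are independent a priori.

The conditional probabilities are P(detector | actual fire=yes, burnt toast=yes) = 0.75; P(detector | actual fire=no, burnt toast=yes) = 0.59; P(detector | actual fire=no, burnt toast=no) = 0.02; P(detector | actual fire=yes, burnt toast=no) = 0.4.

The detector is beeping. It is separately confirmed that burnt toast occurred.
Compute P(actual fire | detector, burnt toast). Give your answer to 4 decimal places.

P(actual fire | detector, burnt toast) ≈ 0.2526

P(detector | burnt toast) = 0.59*0.79 + 0.75*0.21 = 0.466100 + 0.157500 = 0.623600
The actual fire-present share is 0.75*0.21 = 0.157500.
So P(actual fire | detector, burnt toast) = 0.157500/0.623600 ≈ 0.2526.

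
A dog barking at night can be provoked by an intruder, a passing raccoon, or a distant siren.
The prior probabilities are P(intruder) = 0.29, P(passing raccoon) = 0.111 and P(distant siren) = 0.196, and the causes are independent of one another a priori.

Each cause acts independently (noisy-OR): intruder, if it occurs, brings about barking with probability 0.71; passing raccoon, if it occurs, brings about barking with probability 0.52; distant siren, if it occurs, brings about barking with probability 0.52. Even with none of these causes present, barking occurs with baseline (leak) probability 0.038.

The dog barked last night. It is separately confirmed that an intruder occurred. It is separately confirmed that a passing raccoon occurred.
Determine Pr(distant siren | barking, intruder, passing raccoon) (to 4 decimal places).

Pr(distant siren | barking, intruder, passing raccoon) ≈ 0.2085

Under noisy-OR, P(barking | causes) = 1 − (1−0.038)·∏(1−qᵢ) over the active causes.
P(barking | intruder, passing raccoon) = 0.86609·0.804 + 0.935723·0.196 = 0.696336 + 0.183402 = 0.879738
The distant siren-present share is 0.935723·0.196 = 0.183402.
So P(distant siren | barking, intruder, passing raccoon) = 0.183402/0.879738 ≈ 0.2085.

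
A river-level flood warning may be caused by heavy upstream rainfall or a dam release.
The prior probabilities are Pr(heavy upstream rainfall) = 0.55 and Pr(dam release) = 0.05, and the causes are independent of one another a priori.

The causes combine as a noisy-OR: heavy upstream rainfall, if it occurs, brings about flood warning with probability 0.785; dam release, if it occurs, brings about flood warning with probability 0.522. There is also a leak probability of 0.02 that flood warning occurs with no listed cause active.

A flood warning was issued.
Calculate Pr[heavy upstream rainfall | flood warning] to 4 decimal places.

Pr[heavy upstream rainfall | flood warning] ≈ 0.9552

Under noisy-OR, P(flood warning | causes) = 1 − (1−0.02)·∏(1−qᵢ) over the active causes.
For the numerator, keep only heavy upstream rainfall=true terms: 0.412409 + 0.024730 = 0.437139
Normalizer over all consistent configurations: 0.02·0.45·0.95 + 0.53156·0.45·0.05 + 0.7893·0.55·0.95 + 0.899285·0.55·0.05 = 0.457649
P(heavy upstream rainfall | flood warning) = 0.437139/0.457649 ≈ 0.9552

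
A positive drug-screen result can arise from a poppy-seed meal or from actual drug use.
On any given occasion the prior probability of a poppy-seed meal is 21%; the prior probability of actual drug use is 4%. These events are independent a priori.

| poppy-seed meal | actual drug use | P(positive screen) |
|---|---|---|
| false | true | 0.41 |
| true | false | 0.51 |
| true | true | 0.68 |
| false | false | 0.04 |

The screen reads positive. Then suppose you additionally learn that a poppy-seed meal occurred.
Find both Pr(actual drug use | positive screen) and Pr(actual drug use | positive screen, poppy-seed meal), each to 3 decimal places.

For the numerator, keep only actual drug use=true terms: 0.012956 + 0.005712 = 0.018668
Normalizer over all consistent configurations: 0.04*0.79*0.96 + 0.41*0.79*0.04 + 0.51*0.21*0.96 + 0.68*0.21*0.04 = 0.151820
Posterior = 0.018668 / 0.151820 ≈ 0.123

With the extra evidence:
P(positive screen | poppy-seed meal) = 0.51×0.96 + 0.68×0.04 = 0.489600 + 0.027200 = 0.516800
Of this, 0.027200 comes from 0.68×0.04 (the actual drug use=true cases).
So P(actual drug use | positive screen, poppy-seed meal) = 0.027200/0.516800 ≈ 0.053.
This is intercausal reasoning (explaining away): once poppy-seed meal accounts for the positive screen, actual drug use becomes less likely.

Pr(actual drug use | positive screen) ≈ 0.123; Pr(actual drug use | positive screen, poppy-seed meal) ≈ 0.053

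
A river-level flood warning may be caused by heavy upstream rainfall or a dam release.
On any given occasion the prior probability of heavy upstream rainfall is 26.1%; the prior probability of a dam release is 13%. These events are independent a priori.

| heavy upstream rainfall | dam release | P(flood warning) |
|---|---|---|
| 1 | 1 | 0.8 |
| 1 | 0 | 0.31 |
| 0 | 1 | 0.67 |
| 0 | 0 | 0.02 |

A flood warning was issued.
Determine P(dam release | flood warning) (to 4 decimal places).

Weight on dam release=true, given the evidence: 0.064367 + 0.027144 = 0.091511
Normalizer over all consistent configurations: 0.02·0.739·0.87 + 0.67·0.739·0.13 + 0.31·0.261·0.87 + 0.8·0.261·0.13 = 0.174762
P(dam release | flood warning) = 0.091511/0.174762 ≈ 0.5236

P(dam release | flood warning) ≈ 0.5236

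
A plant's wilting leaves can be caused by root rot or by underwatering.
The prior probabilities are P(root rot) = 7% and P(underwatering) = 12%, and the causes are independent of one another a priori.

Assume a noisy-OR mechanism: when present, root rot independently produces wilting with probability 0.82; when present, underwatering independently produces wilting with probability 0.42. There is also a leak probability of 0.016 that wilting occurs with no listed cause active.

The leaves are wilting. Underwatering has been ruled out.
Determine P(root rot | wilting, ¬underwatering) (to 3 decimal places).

Under noisy-OR, P(wilting | causes) = 1 − (1−0.016)·∏(1−qᵢ) over the active causes.
For the numerator, keep only root rot=true terms: 0.82288*0.07 = 0.057602
Denominator P(wilting | ¬underwatering): 0.016*0.93 + 0.82288*0.07 = 0.072482
Posterior = 0.057602 / 0.072482 ≈ 0.795

P(root rot | wilting, ¬underwatering) ≈ 0.795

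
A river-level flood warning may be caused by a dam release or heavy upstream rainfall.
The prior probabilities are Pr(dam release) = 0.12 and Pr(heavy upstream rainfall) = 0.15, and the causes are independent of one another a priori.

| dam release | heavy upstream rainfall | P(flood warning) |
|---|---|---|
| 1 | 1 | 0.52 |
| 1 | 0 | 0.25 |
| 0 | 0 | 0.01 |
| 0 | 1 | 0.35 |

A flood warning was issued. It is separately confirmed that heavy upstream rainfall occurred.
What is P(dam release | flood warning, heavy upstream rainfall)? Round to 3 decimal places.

P(flood warning | heavy upstream rainfall) = 0.35*0.88 + 0.52*0.12 = 0.308000 + 0.062400 = 0.370400
The dam release-present share is 0.52*0.12 = 0.062400.
So P(dam release | flood warning, heavy upstream rainfall) = 0.062400/0.370400 ≈ 0.168.

P(dam release | flood warning, heavy upstream rainfall) ≈ 0.168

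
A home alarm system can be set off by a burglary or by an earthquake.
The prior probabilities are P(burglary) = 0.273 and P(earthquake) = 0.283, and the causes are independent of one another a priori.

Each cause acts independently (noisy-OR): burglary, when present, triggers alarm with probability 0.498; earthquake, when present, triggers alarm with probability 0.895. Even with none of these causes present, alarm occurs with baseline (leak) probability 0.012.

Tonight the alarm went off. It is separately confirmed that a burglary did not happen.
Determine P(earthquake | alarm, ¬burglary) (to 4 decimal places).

Under noisy-OR, P(alarm | causes) = 1 − (1−0.012)·∏(1−qᵢ) over the active causes.
P(alarm | ¬burglary) = 0.012×0.717 + 0.89626×0.283 = 0.008604 + 0.253642 = 0.262246
Restricting to configurations with earthquake present: 0.89626×0.283 = 0.253642.
P(earthquake | alarm, ¬burglary) = 0.253642 / 0.262246 ≈ 0.9672

P(earthquake | alarm, ¬burglary) ≈ 0.9672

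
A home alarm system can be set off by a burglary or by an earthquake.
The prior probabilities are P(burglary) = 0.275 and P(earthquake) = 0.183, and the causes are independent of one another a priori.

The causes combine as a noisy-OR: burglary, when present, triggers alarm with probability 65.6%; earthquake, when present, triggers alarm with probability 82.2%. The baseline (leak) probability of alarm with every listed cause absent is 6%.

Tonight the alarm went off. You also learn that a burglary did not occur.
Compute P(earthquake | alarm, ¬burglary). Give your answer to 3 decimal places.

Under noisy-OR, P(alarm | causes) = 1 − (1−0.06)·∏(1−qᵢ) over the active causes.
P(alarm | ¬burglary) = 0.06*0.817 + 0.83268*0.183 = 0.049020 + 0.152380 = 0.201400
The earthquake-present share is 0.83268*0.183 = 0.152380.
P(earthquake | alarm, ¬burglary) = 0.152380 / 0.201400 ≈ 0.757

P(earthquake | alarm, ¬burglary) ≈ 0.757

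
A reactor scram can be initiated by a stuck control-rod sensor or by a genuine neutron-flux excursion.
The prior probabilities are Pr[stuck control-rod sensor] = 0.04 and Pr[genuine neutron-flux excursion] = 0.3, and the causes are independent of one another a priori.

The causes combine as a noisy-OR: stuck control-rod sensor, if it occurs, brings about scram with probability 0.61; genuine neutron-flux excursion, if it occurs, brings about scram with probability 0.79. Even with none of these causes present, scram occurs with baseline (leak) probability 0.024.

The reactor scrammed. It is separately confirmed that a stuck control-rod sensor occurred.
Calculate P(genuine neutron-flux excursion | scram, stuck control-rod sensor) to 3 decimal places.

P(genuine neutron-flux excursion | scram, stuck control-rod sensor) ≈ 0.389

Under noisy-OR, P(scram | causes) = 1 − (1−0.024)·∏(1−qᵢ) over the active causes.
Sum P(scram|·) weighted by the priors over both values of genuine neutron-flux excursion:
  P(scram | stuck control-rod sensor) = 0.61936*0.7 + 0.920066*0.3
        = 0.433552 + 0.276020 = 0.709572
Configurations with genuine neutron-flux excursion contribute 0.276020, so
  P(genuine neutron-flux excursion | scram, stuck control-rod sensor) = 0.276020 / 0.709572 ≈ 0.389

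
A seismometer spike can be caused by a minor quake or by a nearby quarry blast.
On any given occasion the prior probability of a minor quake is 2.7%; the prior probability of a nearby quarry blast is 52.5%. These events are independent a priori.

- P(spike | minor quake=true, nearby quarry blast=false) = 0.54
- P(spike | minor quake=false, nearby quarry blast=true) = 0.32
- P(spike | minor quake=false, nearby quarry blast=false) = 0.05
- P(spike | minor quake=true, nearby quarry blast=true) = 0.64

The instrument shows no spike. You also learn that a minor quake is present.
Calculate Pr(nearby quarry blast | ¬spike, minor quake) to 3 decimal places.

Numerator (weight on configurations with nearby quarry blast): 0.36·0.525 = 0.189000
Normalizer over all consistent configurations: 0.46·0.475 + 0.36·0.525 = 0.407500
Posterior = 0.189000 / 0.407500 ≈ 0.464

Pr(nearby quarry blast | ¬spike, minor quake) ≈ 0.464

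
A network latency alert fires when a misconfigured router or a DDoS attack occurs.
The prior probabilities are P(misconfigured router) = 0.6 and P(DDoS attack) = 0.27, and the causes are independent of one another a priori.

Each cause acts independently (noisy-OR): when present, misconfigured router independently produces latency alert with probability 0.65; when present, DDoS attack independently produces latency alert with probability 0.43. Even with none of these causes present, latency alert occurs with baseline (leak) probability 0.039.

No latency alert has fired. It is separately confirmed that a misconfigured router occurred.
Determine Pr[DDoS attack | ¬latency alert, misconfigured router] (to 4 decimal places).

Under noisy-OR, P(latency alert | causes) = 1 − (1−0.039)·∏(1−qᵢ) over the active causes.
P(¬latency alert | misconfigured router) = 0.33635*0.73 + 0.19172*0.27 = 0.245535 + 0.051764 = 0.297299
Of this, 0.051764 comes from 0.19172*0.27 (the DDoS attack=true cases).
So P(DDoS attack | ¬latency alert, misconfigured router) = 0.051764/0.297299 ≈ 0.1741.

Pr[DDoS attack | ¬latency alert, misconfigured router] ≈ 0.1741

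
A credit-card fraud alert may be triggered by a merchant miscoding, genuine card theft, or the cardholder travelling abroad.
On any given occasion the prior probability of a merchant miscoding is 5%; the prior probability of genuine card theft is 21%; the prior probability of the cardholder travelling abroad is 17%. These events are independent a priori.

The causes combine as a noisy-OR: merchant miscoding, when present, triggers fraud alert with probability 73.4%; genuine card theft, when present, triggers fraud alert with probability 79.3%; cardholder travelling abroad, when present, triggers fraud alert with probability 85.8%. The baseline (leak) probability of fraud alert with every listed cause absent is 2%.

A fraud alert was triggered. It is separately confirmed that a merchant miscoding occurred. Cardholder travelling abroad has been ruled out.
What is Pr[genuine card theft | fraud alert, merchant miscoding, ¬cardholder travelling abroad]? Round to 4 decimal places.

Pr[genuine card theft | fraud alert, merchant miscoding, ¬cardholder travelling abroad] ≈ 0.2538

Under noisy-OR, P(fraud alert | causes) = 1 − (1−0.02)·∏(1−qᵢ) over the active causes.
Numerator (weight on configurations with genuine card theft): 0.946039×0.21 = 0.198668
Normalizer over all consistent configurations: 0.73932×0.79 + 0.946039×0.21 = 0.782731
Posterior = 0.198668 / 0.782731 ≈ 0.2538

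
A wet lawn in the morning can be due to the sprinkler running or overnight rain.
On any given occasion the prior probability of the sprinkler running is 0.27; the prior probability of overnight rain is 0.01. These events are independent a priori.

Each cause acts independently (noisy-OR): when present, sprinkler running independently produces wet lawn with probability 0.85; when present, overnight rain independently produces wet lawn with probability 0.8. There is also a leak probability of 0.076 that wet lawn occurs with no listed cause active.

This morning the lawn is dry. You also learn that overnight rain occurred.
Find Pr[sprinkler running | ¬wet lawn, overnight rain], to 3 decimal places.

Pr[sprinkler running | ¬wet lawn, overnight rain] ≈ 0.053

Under noisy-OR, P(wet lawn | causes) = 1 − (1−0.076)·∏(1−qᵢ) over the active causes.
P(¬wet lawn | overnight rain) = 0.1848·0.73 + 0.02772·0.27 = 0.134904 + 0.007484 = 0.142388
Of this, 0.007484 comes from 0.02772·0.27 (the sprinkler running=true cases).
So P(sprinkler running | ¬wet lawn, overnight rain) = 0.007484/0.142388 ≈ 0.053.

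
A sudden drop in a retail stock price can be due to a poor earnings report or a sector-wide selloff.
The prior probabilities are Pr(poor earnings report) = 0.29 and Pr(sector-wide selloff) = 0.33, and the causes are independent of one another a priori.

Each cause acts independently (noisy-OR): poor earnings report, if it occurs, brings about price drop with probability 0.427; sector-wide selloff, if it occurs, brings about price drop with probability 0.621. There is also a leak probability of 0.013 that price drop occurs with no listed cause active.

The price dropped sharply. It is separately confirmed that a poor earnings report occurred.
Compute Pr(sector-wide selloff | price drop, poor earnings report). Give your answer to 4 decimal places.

Pr(sector-wide selloff | price drop, poor earnings report) ≈ 0.4711

Under noisy-OR, P(price drop | causes) = 1 − (1−0.013)·∏(1−qᵢ) over the active causes.
P(price drop | poor earnings report) = 0.434449*0.67 + 0.785656*0.33 = 0.291081 + 0.259266 = 0.550347
The sector-wide selloff-present share is 0.785656*0.33 = 0.259266.
P(sector-wide selloff | price drop, poor earnings report) = 0.259266 / 0.550347 ≈ 0.4711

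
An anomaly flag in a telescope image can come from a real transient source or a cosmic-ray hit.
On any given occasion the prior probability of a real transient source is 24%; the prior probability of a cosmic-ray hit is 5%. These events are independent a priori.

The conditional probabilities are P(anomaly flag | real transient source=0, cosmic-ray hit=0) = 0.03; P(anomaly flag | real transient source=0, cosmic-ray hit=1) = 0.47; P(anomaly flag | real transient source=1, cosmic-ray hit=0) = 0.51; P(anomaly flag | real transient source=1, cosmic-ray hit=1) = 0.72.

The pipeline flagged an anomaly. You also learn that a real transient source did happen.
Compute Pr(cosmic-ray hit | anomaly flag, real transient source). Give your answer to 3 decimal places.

Pr(cosmic-ray hit | anomaly flag, real transient source) ≈ 0.069

For the numerator, keep only cosmic-ray hit=true terms: 0.72×0.05 = 0.036000
The normalizing constant is 0.51×0.95 + 0.72×0.05 = 0.520500
Posterior = 0.036000 / 0.520500 ≈ 0.069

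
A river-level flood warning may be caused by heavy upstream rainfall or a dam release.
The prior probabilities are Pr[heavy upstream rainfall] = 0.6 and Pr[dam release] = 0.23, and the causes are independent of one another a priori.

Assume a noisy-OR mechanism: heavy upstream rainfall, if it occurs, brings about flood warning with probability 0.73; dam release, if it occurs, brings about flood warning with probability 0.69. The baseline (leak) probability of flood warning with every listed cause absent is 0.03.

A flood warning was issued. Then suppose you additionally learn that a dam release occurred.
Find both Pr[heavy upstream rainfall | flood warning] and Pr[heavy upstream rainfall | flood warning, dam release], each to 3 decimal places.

Under noisy-OR, P(flood warning | causes) = 1 − (1−0.03)·∏(1−qᵢ) over the active causes.
By total probability over the 4 (heavy upstream rainfall, dam release) configurations:
  P(flood warning) = 0.03·0.4·0.77 + 0.6993·0.4·0.23 + 0.7381·0.6·0.77 + 0.918811·0.6·0.23
        = 0.009240 + 0.064336 + 0.341002 + 0.126796 = 0.541374
The terms with heavy upstream rainfall present sum to 0.467798, so
  P(heavy upstream rainfall | flood warning) = 0.467798 / 0.541374 ≈ 0.864

With the extra evidence:
P(flood warning | dam release) = 0.6993*0.4 + 0.918811*0.6 = 0.279720 + 0.551287 = 0.831007
Restricting to configurations with heavy upstream rainfall present: 0.918811*0.6 = 0.551287.
Hence the posterior is 0.551287/0.831007 ≈ 0.663.
This is intercausal reasoning (explaining away): once dam release accounts for the flood warning, heavy upstream rainfall becomes less likely.

Pr[heavy upstream rainfall | flood warning] ≈ 0.864; Pr[heavy upstream rainfall | flood warning, dam release] ≈ 0.663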